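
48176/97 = 48176/97 =496.66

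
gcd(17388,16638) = 6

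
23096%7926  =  7244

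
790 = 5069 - 4279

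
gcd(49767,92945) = 1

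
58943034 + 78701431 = 137644465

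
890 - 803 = 87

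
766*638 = 488708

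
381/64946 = 381/64946 = 0.01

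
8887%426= 367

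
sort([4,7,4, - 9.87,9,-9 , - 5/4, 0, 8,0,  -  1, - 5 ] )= [ - 9.87,-9, - 5,-5/4,  -  1,0,0, 4,4 , 7, 8,9]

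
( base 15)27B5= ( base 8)20457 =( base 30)9D5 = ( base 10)8495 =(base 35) 6WP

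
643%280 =83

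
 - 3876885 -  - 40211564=36334679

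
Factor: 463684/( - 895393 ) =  - 2^2*13^1  *  37^1*241^1*895393^( - 1 ) 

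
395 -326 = 69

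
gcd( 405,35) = 5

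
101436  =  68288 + 33148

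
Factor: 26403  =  3^1*13^1*677^1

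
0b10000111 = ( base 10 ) 135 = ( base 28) 4N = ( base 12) B3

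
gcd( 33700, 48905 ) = 5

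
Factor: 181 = 181^1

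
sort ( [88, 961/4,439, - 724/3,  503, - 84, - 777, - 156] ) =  [ - 777, - 724/3 , - 156, - 84, 88, 961/4,439,503 ]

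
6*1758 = 10548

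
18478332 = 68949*268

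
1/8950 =1/8950 = 0.00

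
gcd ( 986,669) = 1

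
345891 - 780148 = -434257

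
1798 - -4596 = 6394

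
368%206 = 162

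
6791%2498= 1795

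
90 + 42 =132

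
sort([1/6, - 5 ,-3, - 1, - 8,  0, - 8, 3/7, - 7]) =[ - 8, - 8 , - 7, - 5, - 3, - 1, 0,  1/6,  3/7]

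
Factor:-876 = -2^2*3^1* 73^1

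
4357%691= 211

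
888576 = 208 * 4272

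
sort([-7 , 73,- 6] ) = [-7, -6 , 73 ]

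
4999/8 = 4999/8 = 624.88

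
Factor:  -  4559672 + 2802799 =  - 19^1*92467^1 = - 1756873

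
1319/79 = 16 + 55/79=16.70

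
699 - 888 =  - 189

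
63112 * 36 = 2272032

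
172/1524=43/381 = 0.11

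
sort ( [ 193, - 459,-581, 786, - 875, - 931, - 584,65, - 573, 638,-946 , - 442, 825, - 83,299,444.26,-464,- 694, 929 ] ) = [-946,  -  931, - 875 , - 694, - 584, - 581, - 573, - 464, - 459, - 442, - 83, 65, 193, 299 , 444.26, 638, 786, 825,929]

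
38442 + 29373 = 67815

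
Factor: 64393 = 7^1*9199^1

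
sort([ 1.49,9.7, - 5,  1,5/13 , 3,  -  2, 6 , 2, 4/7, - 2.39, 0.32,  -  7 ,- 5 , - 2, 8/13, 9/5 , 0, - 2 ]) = [-7, - 5, - 5, - 2.39, -2, - 2 , - 2, 0 , 0.32,5/13, 4/7 , 8/13, 1,1.49, 9/5,2, 3, 6, 9.7]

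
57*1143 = 65151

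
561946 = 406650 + 155296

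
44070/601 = 73+197/601 = 73.33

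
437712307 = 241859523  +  195852784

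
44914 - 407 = 44507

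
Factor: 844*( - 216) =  - 182304 = - 2^5*3^3*211^1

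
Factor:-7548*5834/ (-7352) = 3^1*17^1 * 37^1*919^( - 1)*2917^1= 5504379/919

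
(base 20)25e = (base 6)4122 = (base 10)914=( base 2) 1110010010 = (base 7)2444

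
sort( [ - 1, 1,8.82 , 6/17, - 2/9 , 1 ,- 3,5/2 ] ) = [ - 3, - 1,-2/9, 6/17, 1, 1, 5/2, 8.82]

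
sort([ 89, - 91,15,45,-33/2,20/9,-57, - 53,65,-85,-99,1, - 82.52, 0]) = [  -  99, - 91, - 85, - 82.52, - 57, - 53, - 33/2, 0,  1, 20/9, 15,  45 , 65,89 ] 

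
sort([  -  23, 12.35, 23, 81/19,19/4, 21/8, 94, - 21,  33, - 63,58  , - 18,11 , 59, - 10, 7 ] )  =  [  -  63,-23,-21, - 18 , - 10, 21/8,81/19, 19/4, 7,  11,12.35,  23,  33, 58, 59, 94] 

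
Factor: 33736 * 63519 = 2142876984 = 2^3 * 3^1*31^1* 683^1*4217^1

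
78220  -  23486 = 54734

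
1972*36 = 70992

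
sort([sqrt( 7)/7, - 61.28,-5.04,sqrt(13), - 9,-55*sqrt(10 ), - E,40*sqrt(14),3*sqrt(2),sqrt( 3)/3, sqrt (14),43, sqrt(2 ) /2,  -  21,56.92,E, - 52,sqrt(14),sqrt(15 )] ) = [ - 55*sqrt( 10 ), - 61.28, - 52, - 21, - 9, - 5.04, -E, sqrt(7)/7,sqrt( 3)/3 , sqrt ( 2)/2, E,sqrt( 13),sqrt(14),sqrt(14),sqrt(15), 3*sqrt(2),43,56.92,40 * sqrt(14)] 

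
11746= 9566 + 2180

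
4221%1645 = 931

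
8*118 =944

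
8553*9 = 76977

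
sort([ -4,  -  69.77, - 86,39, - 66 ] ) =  [ - 86, - 69.77, - 66,  -  4,39]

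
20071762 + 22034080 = 42105842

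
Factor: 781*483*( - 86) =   -  32441178 = -2^1 * 3^1*7^1  *  11^1* 23^1*43^1*71^1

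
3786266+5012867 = 8799133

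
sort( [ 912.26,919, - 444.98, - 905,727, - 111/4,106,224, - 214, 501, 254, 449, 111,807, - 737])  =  [ - 905, - 737, - 444.98,-214, -111/4, 106, 111,224, 254,449, 501, 727, 807,912.26, 919]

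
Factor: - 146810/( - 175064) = 2^( - 2)*5^1*53^1*79^(  -  1)  =  265/316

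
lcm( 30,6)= 30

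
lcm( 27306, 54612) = 54612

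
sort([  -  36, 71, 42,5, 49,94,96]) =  [ - 36,5,42,49, 71, 94,96] 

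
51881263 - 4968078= 46913185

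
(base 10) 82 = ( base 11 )75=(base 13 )64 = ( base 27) 31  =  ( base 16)52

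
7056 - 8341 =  -1285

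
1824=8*228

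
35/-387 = - 35/387 = - 0.09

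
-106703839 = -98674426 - 8029413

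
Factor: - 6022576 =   -  2^4*7^1*53773^1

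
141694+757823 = 899517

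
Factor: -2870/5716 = - 2^ (-1)*5^1*7^1*41^1*1429^(  -  1 ) = - 1435/2858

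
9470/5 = 1894 = 1894.00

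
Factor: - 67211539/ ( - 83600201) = 2647^( - 1)*31583^ ( - 1) * 67211539^1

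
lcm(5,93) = 465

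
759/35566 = 759/35566 = 0.02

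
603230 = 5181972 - 4578742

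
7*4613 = 32291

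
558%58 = 36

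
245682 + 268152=513834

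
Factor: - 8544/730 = -4272/365 =- 2^4*3^1*5^(-1)*73^( -1 )*89^1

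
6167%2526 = 1115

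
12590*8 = 100720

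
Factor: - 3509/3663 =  - 319/333 =- 3^( - 2 ) * 11^1*29^1* 37^( - 1 ) 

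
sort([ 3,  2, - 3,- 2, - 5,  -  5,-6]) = [ - 6,-5,-5, -3, - 2,2,  3]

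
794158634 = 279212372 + 514946262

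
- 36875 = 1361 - 38236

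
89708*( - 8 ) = -717664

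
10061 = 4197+5864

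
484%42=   22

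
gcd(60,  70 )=10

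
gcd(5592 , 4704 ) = 24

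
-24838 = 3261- 28099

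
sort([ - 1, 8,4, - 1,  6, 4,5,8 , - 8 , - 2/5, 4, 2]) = [-8,  -  1, -1,- 2/5, 2 , 4, 4, 4, 5, 6,8, 8] 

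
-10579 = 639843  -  650422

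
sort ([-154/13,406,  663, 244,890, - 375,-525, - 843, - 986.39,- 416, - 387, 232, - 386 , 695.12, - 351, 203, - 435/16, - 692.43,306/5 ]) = [-986.39, - 843, - 692.43, - 525, - 416,-387, - 386, - 375, - 351,  -  435/16, - 154/13, 306/5, 203,232,244 , 406,663, 695.12, 890]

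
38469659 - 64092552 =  - 25622893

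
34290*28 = 960120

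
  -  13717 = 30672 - 44389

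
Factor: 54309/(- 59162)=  - 2^( - 1 )*3^1*43^1*421^1*29581^(-1 )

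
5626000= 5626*1000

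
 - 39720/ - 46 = 863 + 11/23 =863.48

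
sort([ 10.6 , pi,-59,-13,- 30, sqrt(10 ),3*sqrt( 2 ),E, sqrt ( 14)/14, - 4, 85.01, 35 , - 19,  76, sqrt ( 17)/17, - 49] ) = [ - 59, - 49 , - 30, - 19,  -  13, - 4, sqrt( 17)/17,sqrt( 14) /14, E,pi,sqrt( 10), 3*sqrt( 2), 10.6, 35, 76, 85.01 ]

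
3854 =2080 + 1774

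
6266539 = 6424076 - 157537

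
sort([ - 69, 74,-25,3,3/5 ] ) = [ - 69,-25,3/5, 3,74 ]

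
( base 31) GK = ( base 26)JM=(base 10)516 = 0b1000000100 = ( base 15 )246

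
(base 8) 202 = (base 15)8A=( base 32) 42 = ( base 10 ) 130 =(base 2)10000010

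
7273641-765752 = 6507889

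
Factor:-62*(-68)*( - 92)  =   - 2^5*17^1 * 23^1*31^1=- 387872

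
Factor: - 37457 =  - 7^1*5351^1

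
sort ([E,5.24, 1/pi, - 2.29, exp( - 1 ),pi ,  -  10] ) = [ - 10 , - 2.29,1/pi,exp( - 1),E, pi, 5.24 ]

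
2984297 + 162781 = 3147078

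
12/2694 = 2/449 = 0.00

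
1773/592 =2+589/592= 2.99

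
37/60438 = 37/60438=0.00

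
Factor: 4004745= 3^1*5^1*266983^1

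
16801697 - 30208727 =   -  13407030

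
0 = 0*( - 3878 )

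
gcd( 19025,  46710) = 5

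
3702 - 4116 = -414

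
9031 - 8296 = 735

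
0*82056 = 0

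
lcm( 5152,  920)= 25760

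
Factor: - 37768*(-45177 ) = 2^3 * 3^1*11^1*37^2*4721^1= 1706244936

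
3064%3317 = 3064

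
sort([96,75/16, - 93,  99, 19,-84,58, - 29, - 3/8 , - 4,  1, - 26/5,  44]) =[ - 93,-84,-29,-26/5, - 4, - 3/8,1,75/16,19,44, 58, 96,99 ]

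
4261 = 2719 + 1542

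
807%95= 47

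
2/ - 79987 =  - 1 + 79985/79987 = -0.00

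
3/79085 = 3/79085 = 0.00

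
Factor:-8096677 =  - 1759^1*4603^1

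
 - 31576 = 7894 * ( - 4)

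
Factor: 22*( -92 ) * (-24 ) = 48576 = 2^6*3^1*11^1 *23^1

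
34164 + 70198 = 104362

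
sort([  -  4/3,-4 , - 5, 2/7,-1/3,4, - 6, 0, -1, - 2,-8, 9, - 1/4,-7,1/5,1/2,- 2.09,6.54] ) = [ - 8, - 7, - 6, - 5,-4, - 2.09, - 2,-4/3,-1,  -  1/3,-1/4, 0, 1/5,2/7, 1/2,4,6.54,9 ] 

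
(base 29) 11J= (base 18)2D7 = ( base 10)889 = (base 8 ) 1571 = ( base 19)28f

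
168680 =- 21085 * ( - 8) 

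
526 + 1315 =1841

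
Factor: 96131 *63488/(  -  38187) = - 2^11*3^( - 2) * 7^1*31^2*443^1*4243^(-1 ) = - 6103164928/38187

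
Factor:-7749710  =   - 2^1*5^1*83^1*9337^1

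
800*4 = 3200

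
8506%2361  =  1423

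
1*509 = 509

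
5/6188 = 5/6188=0.00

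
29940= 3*9980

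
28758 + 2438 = 31196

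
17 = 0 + 17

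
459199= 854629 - 395430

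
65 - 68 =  - 3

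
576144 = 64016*9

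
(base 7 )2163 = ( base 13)480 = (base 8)1414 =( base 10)780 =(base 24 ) 18c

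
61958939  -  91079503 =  - 29120564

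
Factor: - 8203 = -13^1*631^1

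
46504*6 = 279024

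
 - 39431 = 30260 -69691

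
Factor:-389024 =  - 2^5*12157^1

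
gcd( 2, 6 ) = 2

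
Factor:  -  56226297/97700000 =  - 2^( - 5)*3^1*5^(  -  5)* 977^ ( - 1 )*18742099^1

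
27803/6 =4633  +  5/6 = 4633.83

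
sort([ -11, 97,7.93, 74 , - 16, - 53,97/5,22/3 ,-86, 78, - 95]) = [ -95, - 86, - 53,  -  16, - 11, 22/3, 7.93,97/5,74,  78, 97]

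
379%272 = 107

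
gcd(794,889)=1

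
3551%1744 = 63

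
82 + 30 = 112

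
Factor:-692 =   -  2^2*173^1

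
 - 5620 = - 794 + -4826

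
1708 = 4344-2636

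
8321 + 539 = 8860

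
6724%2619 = 1486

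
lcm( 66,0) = 0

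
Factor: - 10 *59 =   -  590 = -2^1*5^1*59^1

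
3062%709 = 226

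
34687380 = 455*76236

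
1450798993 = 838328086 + 612470907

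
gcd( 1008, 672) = 336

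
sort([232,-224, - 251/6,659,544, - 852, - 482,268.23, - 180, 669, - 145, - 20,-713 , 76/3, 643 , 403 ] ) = [ - 852, - 713, - 482, - 224, - 180, - 145, - 251/6, - 20,76/3,  232,268.23,403,544,643, 659, 669 ]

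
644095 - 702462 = -58367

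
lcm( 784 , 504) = 7056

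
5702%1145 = 1122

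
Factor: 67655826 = 2^1*3^2*7^1 * 31^1* 17321^1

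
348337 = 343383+4954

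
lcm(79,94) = 7426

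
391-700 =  -309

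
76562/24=3190 + 1/12 = 3190.08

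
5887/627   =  9+ 244/627 = 9.39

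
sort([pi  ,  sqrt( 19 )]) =[ pi,  sqrt(19) ]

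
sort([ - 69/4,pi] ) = [-69/4,pi] 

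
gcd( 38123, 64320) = 67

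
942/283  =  942/283 = 3.33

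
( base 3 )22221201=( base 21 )EGG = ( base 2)1100101111110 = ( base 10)6526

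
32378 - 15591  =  16787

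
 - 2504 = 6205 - 8709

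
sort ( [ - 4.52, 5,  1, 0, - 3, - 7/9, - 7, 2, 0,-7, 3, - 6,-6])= [ - 7, - 7, - 6, - 6, - 4.52, - 3, - 7/9,  0, 0, 1, 2,3, 5 ] 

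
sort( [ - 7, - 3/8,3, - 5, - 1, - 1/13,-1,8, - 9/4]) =[-7, - 5,-9/4, - 1, - 1, - 3/8,-1/13,3,  8] 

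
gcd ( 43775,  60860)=85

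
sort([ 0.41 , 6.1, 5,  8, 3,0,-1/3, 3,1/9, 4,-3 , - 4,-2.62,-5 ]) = [ - 5, - 4,-3, - 2.62, - 1/3,  0, 1/9,0.41, 3, 3,  4, 5, 6.1 , 8] 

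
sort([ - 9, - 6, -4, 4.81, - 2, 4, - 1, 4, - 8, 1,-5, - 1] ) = [ - 9, - 8,-6,-5, - 4,-2, - 1, - 1, 1, 4, 4,4.81] 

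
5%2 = 1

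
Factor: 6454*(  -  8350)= - 53890900=- 2^2*5^2*7^1*167^1*461^1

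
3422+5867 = 9289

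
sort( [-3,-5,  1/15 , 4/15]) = [ - 5, - 3,1/15, 4/15]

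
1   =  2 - 1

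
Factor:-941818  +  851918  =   - 2^2*5^2*29^1* 31^1 = -89900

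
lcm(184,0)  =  0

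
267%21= 15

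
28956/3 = 9652 = 9652.00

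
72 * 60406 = 4349232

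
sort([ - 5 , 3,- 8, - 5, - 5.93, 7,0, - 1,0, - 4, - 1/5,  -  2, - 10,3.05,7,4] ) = [- 10, - 8,-5.93, - 5,-5 , - 4, - 2, - 1, - 1/5, 0,0,3, 3.05 , 4,7, 7]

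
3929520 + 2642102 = 6571622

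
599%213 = 173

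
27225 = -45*( - 605)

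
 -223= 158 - 381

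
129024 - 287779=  - 158755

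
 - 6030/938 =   -  45/7 =- 6.43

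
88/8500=22/2125=0.01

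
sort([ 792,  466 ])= [ 466, 792 ] 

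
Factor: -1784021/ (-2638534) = 2^(  -  1)*31^ ( - 1 ) * 42557^( - 1) * 1784021^1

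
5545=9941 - 4396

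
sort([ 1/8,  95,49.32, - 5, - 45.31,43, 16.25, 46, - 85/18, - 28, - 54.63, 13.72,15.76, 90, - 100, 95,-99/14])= [ - 100, - 54.63,-45.31, - 28, - 99/14,-5,-85/18, 1/8, 13.72,15.76, 16.25, 43,46, 49.32, 90, 95, 95 ] 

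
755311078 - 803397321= -48086243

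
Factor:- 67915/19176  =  - 85/24  =  -2^( - 3 )*3^( - 1)*5^1*17^1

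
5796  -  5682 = 114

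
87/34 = 2 + 19/34= 2.56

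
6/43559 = 6/43559 = 0.00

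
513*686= 351918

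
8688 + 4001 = 12689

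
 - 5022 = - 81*62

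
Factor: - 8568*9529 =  - 2^3* 3^2*7^1*13^1*17^1*733^1 = -81644472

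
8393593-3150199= 5243394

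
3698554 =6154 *601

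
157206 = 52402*3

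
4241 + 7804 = 12045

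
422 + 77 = 499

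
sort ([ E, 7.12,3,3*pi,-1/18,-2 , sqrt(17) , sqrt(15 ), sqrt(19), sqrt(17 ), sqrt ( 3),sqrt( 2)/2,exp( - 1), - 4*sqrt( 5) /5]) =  [ - 2, - 4*sqrt( 5 )/5, - 1/18,exp( - 1), sqrt(2) /2,sqrt(  3), E, 3,sqrt(15),sqrt(17),sqrt ( 17), sqrt (19) , 7.12,3  *pi]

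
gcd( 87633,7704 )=963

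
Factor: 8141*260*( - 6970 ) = - 2^3*5^2*7^1*13^1*17^1*41^1*1163^1 = - 14753120200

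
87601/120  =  730+1/120 = 730.01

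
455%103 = 43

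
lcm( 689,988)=52364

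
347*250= 86750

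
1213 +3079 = 4292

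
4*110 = 440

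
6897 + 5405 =12302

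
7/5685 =7/5685 = 0.00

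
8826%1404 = 402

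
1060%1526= 1060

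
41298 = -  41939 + 83237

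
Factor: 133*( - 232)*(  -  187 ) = 5770072  =  2^3*7^1*11^1*17^1 *19^1*29^1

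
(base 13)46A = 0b1011111100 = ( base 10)764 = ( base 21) 1f8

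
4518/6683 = 4518/6683 = 0.68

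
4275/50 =85+1/2 = 85.50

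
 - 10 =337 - 347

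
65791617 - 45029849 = 20761768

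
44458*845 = 37567010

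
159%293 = 159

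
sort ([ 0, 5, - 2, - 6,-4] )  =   [ - 6, -4 ,- 2 , 0, 5] 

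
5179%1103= 767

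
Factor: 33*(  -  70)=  - 2310 = - 2^1 * 3^1*5^1*7^1*11^1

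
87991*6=527946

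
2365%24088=2365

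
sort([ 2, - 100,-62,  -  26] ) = [ -100, - 62,-26, 2]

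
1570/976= 785/488=1.61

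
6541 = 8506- 1965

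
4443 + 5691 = 10134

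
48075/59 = 814+ 49/59 = 814.83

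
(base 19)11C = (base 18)13e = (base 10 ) 392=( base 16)188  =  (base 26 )f2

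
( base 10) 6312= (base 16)18a8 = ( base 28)81c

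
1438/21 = 68 + 10/21 = 68.48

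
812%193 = 40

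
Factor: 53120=2^7 *5^1*83^1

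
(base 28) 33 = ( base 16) 57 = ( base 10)87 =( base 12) 73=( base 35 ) 2h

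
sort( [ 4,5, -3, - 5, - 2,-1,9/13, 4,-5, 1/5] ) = [ - 5, - 5,  -  3, - 2,  -  1,1/5 , 9/13, 4, 4,5 ] 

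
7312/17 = 7312/17 =430.12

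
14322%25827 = 14322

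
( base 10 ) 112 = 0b1110000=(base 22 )52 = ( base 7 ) 220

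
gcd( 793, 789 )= 1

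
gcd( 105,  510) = 15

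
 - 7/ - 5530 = 1/790 =0.00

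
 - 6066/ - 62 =97 +26/31 = 97.84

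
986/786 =1 + 100/393 = 1.25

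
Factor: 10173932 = 2^2*101^1 * 25183^1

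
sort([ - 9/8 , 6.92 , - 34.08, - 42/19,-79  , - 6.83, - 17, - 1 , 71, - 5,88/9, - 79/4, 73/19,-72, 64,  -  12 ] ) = [- 79, - 72,  -  34.08, - 79/4,- 17, - 12, - 6.83,- 5, - 42/19, - 9/8,-1,73/19, 6.92,88/9, 64,71]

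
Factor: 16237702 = 2^1*13^1*139^1*4493^1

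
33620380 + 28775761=62396141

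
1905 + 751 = 2656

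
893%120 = 53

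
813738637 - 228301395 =585437242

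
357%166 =25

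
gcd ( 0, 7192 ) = 7192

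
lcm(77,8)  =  616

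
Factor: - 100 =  - 2^2*5^2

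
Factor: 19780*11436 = 226204080 = 2^4*3^1*5^1 * 23^1*43^1 * 953^1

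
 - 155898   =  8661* ( - 18) 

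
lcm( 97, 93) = 9021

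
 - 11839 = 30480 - 42319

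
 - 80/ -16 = 5/1 = 5.00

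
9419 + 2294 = 11713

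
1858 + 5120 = 6978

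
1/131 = 1/131 = 0.01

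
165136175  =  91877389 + 73258786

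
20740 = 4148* 5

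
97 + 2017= 2114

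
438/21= 146/7 = 20.86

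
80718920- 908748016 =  - 828029096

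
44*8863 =389972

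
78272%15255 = 1997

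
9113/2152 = 9113/2152  =  4.23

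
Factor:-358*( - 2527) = 2^1*7^1*19^2*179^1 = 904666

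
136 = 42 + 94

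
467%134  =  65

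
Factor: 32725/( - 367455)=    - 3^( -1 )*5^1*7^1*131^(  -  1 ) = -  35/393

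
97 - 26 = 71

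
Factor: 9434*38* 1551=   2^2*3^1*11^1*19^1*47^1*53^1*89^1 = 556021092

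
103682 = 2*51841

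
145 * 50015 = 7252175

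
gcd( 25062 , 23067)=3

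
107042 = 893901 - 786859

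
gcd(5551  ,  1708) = 427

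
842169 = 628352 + 213817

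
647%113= 82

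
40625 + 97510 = 138135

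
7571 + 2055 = 9626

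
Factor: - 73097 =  - 67^1*1091^1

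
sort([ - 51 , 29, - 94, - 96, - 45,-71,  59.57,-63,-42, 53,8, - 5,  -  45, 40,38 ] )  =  [-96, - 94, - 71, - 63, - 51, - 45, - 45, - 42,-5, 8, 29, 38, 40,53, 59.57 ] 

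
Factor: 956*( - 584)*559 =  - 312091936 = -  2^5*13^1*43^1*73^1*239^1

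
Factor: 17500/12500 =5^ ( - 1) * 7^1 = 7/5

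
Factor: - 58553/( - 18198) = 2^( - 1) * 3^ (  -  3)*11^1 * 337^ ( - 1)*5323^1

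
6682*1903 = 12715846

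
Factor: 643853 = 7^1*19^1*47^1*103^1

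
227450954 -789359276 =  -561908322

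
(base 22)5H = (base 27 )4j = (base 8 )177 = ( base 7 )241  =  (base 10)127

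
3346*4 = 13384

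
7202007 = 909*7923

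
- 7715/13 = - 594+ 7/13 = - 593.46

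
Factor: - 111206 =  - 2^1*55603^1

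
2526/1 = 2526= 2526.00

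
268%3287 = 268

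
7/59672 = 7/59672 = 0.00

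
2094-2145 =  - 51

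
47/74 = 47/74 = 0.64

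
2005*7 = 14035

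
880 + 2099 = 2979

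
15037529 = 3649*4121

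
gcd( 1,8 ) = 1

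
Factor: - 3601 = -13^1*277^1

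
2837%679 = 121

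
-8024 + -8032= - 16056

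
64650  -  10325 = 54325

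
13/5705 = 13/5705 = 0.00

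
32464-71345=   -  38881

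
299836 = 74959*4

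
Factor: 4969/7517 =4969^1*7517^( - 1 ) 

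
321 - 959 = -638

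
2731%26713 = 2731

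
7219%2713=1793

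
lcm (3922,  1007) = 74518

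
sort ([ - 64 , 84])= [ - 64, 84] 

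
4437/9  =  493 = 493.00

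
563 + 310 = 873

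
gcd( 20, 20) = 20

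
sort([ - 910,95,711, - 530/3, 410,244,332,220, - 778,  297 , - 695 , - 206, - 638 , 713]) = [-910, - 778, - 695, - 638, - 206,  -  530/3, 95,220,244, 297,332,410,711, 713]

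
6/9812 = 3/4906 = 0.00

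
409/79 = 409/79 = 5.18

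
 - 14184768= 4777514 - 18962282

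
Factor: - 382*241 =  - 92062 = - 2^1*191^1*241^1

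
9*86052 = 774468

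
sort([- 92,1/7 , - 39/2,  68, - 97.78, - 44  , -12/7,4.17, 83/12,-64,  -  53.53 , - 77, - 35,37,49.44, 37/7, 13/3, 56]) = [-97.78, - 92,- 77, - 64, - 53.53, - 44,  -  35, - 39/2,-12/7, 1/7,4.17,13/3,  37/7,  83/12,37 , 49.44, 56, 68]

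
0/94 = 0=0.00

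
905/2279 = 905/2279= 0.40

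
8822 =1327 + 7495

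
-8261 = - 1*8261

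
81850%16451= 16046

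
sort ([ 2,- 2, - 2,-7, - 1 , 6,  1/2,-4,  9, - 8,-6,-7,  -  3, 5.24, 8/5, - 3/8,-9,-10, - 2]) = [ - 10,-9,-8 , - 7, - 7, - 6, - 4, - 3, - 2,-2, - 2,  -  1,  -  3/8, 1/2, 8/5, 2, 5.24, 6,9]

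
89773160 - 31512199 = 58260961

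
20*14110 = 282200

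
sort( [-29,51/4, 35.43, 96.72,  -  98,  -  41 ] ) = [ - 98, - 41,  -  29,51/4,35.43,96.72]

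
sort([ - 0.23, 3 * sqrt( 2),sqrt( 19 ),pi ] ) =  [-0.23,pi,  3*sqrt(2 ),sqrt(19 )]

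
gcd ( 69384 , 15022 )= 14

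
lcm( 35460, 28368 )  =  141840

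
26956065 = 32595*827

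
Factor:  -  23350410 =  - 2^1 * 3^3*5^1*197^1*439^1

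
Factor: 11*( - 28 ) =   -  2^2 * 7^1*11^1 =-308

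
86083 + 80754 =166837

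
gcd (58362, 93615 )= 3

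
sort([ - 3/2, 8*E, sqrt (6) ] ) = [  -  3/2,  sqrt(6), 8*E] 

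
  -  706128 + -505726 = -1211854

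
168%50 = 18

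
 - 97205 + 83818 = -13387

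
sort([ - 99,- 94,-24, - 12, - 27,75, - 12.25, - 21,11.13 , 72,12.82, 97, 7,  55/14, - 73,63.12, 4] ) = [ - 99, - 94, - 73,-27, - 24, - 21, - 12.25, - 12,55/14, 4, 7,  11.13,12.82,  63.12, 72, 75, 97 ]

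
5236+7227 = 12463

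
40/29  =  1+11/29=1.38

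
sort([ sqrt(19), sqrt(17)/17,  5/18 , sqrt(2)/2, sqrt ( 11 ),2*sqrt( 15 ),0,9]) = [ 0, sqrt(17 )/17,5/18 , sqrt( 2)/2,sqrt(11 ), sqrt(19),2*sqrt(15), 9]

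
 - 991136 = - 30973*32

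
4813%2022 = 769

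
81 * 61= 4941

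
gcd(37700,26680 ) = 580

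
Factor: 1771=7^1*11^1* 23^1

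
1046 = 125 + 921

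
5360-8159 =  - 2799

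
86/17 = 5 + 1/17 = 5.06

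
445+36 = 481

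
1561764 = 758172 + 803592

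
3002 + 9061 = 12063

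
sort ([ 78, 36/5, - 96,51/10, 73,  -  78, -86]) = [ - 96 , - 86, - 78 , 51/10 , 36/5, 73,78 ]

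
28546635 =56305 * 507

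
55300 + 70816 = 126116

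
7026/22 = 3513/11= 319.36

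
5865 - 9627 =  - 3762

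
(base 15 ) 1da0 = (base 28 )86a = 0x1932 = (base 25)a80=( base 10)6450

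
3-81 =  - 78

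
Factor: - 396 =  -2^2*3^2*11^1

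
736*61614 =45347904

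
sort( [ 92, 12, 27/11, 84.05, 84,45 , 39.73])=[ 27/11,12 , 39.73, 45, 84,84.05,92 ]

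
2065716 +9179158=11244874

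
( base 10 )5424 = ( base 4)1110300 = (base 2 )1010100110000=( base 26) 80G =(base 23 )a5j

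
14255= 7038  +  7217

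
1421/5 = 1421/5 = 284.20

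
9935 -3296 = 6639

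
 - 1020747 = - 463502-557245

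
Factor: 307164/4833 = 2^2 * 3^ ( - 2)*11^1*13^1 = 572/9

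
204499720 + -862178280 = -657678560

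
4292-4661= - 369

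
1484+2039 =3523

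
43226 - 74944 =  - 31718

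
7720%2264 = 928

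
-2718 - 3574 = -6292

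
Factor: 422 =2^1 * 211^1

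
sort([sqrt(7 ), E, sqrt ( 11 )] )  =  [ sqrt( 7 ), E, sqrt( 11) ]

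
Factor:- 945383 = - 19^1*49757^1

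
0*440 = 0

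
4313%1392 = 137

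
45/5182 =45/5182 = 0.01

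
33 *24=792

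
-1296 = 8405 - 9701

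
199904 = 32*6247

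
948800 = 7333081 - 6384281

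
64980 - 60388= 4592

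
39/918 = 13/306 = 0.04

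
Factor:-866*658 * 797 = -454152916 = -2^2*7^1*47^1*433^1*797^1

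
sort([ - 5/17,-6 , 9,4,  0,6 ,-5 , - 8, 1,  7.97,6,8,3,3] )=[ -8, - 6, - 5, - 5/17,  0, 1,  3, 3, 4,6,6,  7.97, 8,9] 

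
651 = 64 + 587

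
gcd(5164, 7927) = 1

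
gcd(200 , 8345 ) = 5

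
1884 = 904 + 980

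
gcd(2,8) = 2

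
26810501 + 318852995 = 345663496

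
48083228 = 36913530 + 11169698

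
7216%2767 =1682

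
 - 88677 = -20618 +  - 68059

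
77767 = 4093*19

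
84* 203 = 17052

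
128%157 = 128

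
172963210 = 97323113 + 75640097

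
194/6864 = 97/3432 = 0.03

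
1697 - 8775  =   - 7078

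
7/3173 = 7/3173 = 0.00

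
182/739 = 182/739 =0.25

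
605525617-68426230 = 537099387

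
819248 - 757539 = 61709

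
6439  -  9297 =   -  2858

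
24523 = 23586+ 937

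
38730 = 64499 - 25769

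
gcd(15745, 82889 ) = 1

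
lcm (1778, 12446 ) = 12446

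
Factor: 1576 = 2^3*197^1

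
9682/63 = 153 + 43/63=153.68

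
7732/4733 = 1 + 2999/4733 =1.63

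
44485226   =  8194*5429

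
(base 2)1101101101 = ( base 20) 23h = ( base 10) 877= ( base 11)728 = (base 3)1012111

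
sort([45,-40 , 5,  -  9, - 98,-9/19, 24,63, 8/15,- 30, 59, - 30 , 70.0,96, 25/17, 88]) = [ - 98,-40, - 30,-30,  -  9,-9/19, 8/15, 25/17, 5, 24,45,59,63,70.0, 88,96]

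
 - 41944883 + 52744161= 10799278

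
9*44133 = 397197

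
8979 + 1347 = 10326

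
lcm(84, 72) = 504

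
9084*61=554124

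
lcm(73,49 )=3577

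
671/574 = 671/574=1.17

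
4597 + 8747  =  13344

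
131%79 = 52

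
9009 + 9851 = 18860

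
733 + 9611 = 10344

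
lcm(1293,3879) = 3879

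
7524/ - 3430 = -3  +  1383/1715= - 2.19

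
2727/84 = 32 + 13/28 = 32.46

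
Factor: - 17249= - 47^1*367^1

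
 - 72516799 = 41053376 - 113570175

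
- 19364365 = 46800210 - 66164575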